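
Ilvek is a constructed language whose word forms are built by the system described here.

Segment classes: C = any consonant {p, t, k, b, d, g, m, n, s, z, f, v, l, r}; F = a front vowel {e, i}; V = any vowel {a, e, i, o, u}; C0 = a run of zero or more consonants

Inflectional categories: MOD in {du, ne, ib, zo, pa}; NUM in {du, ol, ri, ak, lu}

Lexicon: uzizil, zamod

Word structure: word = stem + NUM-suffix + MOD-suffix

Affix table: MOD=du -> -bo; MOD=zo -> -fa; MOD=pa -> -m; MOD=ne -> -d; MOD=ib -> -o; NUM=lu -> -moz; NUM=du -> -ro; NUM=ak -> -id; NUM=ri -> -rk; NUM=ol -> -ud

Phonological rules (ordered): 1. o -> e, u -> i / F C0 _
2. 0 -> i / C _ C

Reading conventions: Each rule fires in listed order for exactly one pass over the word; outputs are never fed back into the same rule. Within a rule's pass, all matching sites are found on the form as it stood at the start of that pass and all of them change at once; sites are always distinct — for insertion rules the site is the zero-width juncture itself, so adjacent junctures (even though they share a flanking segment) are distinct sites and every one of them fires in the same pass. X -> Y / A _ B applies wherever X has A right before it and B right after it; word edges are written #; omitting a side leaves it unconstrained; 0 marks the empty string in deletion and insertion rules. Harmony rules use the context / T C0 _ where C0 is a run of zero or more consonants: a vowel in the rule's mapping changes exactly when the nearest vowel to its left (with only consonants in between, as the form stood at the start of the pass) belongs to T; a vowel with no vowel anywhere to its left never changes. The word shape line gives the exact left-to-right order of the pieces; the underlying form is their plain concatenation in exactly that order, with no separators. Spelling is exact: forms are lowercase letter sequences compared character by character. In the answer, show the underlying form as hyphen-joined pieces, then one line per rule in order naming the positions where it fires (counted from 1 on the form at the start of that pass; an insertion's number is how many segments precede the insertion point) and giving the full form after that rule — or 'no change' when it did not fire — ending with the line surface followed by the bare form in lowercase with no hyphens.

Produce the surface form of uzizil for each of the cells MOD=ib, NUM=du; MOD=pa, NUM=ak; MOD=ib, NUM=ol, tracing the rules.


cell MOD=ib, NUM=du:
underlying: uzizil-ro-o
1. o -> e, u -> i / F C0 _: fires at position(s) 8: uzizilreo
2. 0 -> i / C _ C: inserts after position(s) 6: uzizilireo
surface: uzizilireo

cell MOD=pa, NUM=ak:
underlying: uzizil-id-m
1. o -> e, u -> i / F C0 _: no change
2. 0 -> i / C _ C: inserts after position(s) 8: uzizilidim
surface: uzizilidim

cell MOD=ib, NUM=ol:
underlying: uzizil-ud-o
1. o -> e, u -> i / F C0 _: fires at position(s) 7: uzizilido
2. 0 -> i / C _ C: no change
surface: uzizilido


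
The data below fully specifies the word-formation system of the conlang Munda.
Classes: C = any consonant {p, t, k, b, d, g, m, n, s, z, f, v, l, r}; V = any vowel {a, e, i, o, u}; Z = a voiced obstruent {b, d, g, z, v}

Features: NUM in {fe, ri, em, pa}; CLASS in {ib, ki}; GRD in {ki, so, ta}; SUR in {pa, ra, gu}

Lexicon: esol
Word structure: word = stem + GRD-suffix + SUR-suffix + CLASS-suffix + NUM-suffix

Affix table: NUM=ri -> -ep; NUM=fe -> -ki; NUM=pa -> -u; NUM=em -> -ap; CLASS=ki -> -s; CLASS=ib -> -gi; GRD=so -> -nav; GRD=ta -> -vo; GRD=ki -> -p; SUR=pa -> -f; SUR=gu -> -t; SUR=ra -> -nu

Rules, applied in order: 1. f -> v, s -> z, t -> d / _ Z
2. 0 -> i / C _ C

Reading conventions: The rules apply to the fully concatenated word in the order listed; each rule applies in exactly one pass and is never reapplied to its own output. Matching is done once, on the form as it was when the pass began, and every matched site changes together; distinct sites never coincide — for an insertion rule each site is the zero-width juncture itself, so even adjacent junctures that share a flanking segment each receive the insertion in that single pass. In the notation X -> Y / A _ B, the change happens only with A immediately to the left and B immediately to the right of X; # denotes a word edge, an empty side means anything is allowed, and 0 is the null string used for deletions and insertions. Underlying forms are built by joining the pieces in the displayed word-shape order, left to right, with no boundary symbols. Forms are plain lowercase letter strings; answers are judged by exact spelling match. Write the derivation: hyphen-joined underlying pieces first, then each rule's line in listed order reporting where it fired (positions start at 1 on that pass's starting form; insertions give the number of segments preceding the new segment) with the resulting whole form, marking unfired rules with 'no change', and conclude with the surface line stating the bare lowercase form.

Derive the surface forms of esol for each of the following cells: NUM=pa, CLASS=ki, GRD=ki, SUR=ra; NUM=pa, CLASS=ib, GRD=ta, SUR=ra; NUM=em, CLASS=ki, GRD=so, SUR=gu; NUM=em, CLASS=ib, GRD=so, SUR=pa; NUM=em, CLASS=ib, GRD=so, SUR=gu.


cell NUM=pa, CLASS=ki, GRD=ki, SUR=ra:
underlying: esol-p-nu-s-u
1. f -> v, s -> z, t -> d / _ Z: no change
2. 0 -> i / C _ C: inserts after position(s) 4, 5: esolipinusu
surface: esolipinusu

cell NUM=pa, CLASS=ib, GRD=ta, SUR=ra:
underlying: esol-vo-nu-gi-u
1. f -> v, s -> z, t -> d / _ Z: no change
2. 0 -> i / C _ C: inserts after position(s) 4: esolivonugiu
surface: esolivonugiu

cell NUM=em, CLASS=ki, GRD=so, SUR=gu:
underlying: esol-nav-t-s-ap
1. f -> v, s -> z, t -> d / _ Z: no change
2. 0 -> i / C _ C: inserts after position(s) 4, 7, 8: esolinavitisap
surface: esolinavitisap

cell NUM=em, CLASS=ib, GRD=so, SUR=pa:
underlying: esol-nav-f-gi-ap
1. f -> v, s -> z, t -> d / _ Z: fires at position(s) 8: esolnavvgiap
2. 0 -> i / C _ C: inserts after position(s) 4, 7, 8: esolinavivigiap
surface: esolinavivigiap

cell NUM=em, CLASS=ib, GRD=so, SUR=gu:
underlying: esol-nav-t-gi-ap
1. f -> v, s -> z, t -> d / _ Z: fires at position(s) 8: esolnavdgiap
2. 0 -> i / C _ C: inserts after position(s) 4, 7, 8: esolinavidigiap
surface: esolinavidigiap


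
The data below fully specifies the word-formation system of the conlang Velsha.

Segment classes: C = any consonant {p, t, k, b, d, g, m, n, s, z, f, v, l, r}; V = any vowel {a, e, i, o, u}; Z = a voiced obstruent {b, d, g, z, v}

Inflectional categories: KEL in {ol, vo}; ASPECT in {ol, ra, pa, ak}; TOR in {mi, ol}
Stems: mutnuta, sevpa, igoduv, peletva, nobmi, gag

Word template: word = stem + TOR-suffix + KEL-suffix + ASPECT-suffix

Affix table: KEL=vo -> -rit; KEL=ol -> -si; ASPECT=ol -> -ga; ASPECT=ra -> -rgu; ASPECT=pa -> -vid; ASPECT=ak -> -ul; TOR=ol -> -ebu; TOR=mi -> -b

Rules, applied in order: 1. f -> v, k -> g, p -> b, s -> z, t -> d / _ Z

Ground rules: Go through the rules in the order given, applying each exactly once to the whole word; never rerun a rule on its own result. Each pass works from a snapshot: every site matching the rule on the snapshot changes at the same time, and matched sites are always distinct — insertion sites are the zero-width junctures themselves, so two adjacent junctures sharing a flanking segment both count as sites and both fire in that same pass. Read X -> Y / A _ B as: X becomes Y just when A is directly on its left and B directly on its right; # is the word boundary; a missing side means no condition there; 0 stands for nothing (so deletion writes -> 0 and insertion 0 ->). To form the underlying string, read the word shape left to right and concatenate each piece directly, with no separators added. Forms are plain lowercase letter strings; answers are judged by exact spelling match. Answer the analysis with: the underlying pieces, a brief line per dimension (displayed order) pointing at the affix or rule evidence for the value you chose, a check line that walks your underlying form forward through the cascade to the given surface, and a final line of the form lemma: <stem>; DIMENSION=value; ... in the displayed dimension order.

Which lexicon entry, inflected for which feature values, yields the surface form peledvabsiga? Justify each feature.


underlying: peletva-b-si-ga
KEL=ol - signalled by the affix -si
ASPECT=ol - signalled by the affix -ga
TOR=mi - signalled by the affix -b
check: peletvabsiga -> peledvabsiga
lemma: peletva; KEL=ol; ASPECT=ol; TOR=mi


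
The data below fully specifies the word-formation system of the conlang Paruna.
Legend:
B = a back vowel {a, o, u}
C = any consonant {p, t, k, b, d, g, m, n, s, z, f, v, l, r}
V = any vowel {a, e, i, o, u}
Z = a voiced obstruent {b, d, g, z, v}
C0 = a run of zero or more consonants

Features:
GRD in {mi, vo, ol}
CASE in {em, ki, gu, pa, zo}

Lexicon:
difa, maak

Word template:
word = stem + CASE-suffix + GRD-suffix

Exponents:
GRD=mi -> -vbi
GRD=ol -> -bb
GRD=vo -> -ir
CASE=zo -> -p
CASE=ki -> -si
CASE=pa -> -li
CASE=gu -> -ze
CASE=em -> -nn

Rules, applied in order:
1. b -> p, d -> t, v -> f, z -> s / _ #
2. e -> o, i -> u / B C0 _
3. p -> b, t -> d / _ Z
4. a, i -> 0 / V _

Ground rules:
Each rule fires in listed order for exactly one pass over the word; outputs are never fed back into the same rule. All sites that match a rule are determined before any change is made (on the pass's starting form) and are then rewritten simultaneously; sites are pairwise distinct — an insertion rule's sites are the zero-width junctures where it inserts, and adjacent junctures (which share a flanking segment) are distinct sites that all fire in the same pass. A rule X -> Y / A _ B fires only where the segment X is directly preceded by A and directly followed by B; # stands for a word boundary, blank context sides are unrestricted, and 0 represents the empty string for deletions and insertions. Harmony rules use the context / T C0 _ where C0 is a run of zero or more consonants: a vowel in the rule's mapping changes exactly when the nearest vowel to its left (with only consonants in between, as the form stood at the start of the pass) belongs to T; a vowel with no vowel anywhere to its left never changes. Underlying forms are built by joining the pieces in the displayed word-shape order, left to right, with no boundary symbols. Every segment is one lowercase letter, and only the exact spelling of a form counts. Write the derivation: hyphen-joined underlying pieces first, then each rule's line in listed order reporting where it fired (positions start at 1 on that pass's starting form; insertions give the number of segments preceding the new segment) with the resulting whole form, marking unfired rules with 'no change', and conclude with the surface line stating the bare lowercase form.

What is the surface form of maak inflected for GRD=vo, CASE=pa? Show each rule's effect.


underlying: maak-li-ir
1. b -> p, d -> t, v -> f, z -> s / _ #: no change
2. e -> o, i -> u / B C0 _: fires at position(s) 6: maakluir
3. p -> b, t -> d / _ Z: no change
4. a, i -> 0 / V _: fires at position(s) 3, 7: maklur
surface: maklur


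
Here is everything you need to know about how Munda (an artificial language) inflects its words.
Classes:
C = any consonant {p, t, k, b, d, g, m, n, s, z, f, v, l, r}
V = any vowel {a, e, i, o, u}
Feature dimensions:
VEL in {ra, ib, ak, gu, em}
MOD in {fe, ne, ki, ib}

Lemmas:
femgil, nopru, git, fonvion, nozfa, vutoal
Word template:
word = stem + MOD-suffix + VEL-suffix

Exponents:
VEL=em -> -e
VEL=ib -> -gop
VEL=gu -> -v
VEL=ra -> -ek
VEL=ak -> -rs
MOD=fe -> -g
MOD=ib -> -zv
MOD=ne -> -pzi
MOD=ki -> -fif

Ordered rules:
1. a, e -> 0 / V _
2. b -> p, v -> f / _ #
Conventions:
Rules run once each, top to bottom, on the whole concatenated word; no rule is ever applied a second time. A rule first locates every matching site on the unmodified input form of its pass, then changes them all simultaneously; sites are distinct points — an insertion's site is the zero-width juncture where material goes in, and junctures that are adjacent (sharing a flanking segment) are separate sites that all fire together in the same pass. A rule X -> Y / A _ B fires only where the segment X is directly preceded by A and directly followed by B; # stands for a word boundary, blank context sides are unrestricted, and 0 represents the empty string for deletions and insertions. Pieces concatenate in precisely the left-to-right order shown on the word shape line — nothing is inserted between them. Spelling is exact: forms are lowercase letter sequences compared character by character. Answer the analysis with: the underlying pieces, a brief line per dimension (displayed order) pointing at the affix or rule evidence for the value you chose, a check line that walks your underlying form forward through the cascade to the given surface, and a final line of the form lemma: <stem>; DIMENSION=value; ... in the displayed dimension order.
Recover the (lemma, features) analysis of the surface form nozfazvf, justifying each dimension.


underlying: nozfa-zv-v
VEL=gu - signalled by the affix -v
MOD=ib - signalled by the affix -zv
check: nozfazvv -> nozfazvv -> nozfazvf
lemma: nozfa; VEL=gu; MOD=ib


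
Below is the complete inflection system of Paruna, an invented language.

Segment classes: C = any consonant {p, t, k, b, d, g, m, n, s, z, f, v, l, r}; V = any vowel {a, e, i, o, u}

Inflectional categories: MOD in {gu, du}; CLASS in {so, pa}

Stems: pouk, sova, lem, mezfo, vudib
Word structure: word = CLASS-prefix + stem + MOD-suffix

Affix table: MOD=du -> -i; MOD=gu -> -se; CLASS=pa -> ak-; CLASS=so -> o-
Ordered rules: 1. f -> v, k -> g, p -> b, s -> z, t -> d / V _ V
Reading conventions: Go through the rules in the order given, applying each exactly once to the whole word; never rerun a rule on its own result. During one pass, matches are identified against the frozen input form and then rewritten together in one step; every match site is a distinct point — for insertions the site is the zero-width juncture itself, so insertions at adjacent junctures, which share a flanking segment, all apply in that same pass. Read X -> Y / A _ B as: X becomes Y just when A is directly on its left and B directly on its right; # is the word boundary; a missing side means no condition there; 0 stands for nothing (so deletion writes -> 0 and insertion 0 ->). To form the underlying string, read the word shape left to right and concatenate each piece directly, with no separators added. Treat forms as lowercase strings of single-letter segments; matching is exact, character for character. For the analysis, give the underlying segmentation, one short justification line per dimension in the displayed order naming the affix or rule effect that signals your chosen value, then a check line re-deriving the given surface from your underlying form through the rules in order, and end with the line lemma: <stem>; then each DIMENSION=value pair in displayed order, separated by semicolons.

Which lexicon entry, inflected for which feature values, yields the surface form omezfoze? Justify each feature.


underlying: o-mezfo-se
MOD=gu - signalled by the affix -se
CLASS=so - signalled by the affix o-
check: omezfose -> omezfoze
lemma: mezfo; MOD=gu; CLASS=so


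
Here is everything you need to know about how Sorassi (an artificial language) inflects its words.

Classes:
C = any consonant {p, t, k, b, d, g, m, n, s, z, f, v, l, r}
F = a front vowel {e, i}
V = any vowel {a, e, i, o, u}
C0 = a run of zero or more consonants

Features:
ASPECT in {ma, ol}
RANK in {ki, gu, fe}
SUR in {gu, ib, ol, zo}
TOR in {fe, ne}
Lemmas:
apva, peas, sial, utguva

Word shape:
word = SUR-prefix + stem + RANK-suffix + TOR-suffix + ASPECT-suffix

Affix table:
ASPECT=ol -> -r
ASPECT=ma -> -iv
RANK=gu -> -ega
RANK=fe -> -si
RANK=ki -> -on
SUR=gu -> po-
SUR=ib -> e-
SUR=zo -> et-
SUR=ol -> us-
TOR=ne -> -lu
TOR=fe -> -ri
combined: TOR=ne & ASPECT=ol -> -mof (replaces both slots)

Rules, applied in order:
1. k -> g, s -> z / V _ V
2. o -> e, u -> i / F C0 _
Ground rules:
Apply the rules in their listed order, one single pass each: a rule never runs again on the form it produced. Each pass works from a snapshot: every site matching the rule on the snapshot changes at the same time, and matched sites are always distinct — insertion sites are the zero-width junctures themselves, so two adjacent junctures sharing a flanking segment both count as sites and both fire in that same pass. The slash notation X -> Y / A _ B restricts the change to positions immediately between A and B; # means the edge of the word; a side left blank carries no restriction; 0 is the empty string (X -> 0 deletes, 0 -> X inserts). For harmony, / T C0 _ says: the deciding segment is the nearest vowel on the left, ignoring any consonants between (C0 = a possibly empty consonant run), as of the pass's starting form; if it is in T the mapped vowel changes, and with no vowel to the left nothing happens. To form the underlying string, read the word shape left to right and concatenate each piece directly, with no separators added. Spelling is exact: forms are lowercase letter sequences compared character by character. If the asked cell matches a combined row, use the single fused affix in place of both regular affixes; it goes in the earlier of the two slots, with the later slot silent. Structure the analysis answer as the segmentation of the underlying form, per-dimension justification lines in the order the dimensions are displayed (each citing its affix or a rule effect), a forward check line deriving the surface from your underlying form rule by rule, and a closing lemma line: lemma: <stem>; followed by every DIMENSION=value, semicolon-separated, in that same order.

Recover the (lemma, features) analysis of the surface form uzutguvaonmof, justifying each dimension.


underlying: us-utguva-on-mof
ASPECT=ol - signalled by the combined affix row
RANK=ki - signalled by the affix -on
SUR=ol - signalled by the affix us-
TOR=ne - signalled by the combined affix row
check: usutguvaonmof -> uzutguvaonmof -> uzutguvaonmof
lemma: utguva; ASPECT=ol; RANK=ki; SUR=ol; TOR=ne


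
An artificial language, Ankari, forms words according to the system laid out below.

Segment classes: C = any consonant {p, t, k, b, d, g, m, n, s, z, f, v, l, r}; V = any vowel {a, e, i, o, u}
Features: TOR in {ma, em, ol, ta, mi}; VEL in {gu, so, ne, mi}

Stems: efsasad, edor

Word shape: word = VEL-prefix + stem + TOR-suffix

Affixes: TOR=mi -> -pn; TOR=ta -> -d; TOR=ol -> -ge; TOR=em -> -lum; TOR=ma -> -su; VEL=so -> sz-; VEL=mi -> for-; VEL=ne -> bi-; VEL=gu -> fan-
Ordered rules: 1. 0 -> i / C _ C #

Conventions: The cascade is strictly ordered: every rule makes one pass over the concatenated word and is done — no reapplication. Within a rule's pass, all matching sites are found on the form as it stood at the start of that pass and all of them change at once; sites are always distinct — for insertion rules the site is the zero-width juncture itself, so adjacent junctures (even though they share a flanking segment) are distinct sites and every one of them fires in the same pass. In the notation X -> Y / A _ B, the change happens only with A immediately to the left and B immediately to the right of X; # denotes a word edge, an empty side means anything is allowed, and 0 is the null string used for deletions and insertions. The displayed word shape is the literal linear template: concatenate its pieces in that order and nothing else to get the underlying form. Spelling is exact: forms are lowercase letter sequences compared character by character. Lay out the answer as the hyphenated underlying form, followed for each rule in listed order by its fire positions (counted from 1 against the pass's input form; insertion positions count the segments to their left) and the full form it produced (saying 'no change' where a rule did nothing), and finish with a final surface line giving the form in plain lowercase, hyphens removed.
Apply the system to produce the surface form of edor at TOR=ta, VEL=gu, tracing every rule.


underlying: fan-edor-d
1. 0 -> i / C _ C #: inserts after position(s) 7: fanedorid
surface: fanedorid


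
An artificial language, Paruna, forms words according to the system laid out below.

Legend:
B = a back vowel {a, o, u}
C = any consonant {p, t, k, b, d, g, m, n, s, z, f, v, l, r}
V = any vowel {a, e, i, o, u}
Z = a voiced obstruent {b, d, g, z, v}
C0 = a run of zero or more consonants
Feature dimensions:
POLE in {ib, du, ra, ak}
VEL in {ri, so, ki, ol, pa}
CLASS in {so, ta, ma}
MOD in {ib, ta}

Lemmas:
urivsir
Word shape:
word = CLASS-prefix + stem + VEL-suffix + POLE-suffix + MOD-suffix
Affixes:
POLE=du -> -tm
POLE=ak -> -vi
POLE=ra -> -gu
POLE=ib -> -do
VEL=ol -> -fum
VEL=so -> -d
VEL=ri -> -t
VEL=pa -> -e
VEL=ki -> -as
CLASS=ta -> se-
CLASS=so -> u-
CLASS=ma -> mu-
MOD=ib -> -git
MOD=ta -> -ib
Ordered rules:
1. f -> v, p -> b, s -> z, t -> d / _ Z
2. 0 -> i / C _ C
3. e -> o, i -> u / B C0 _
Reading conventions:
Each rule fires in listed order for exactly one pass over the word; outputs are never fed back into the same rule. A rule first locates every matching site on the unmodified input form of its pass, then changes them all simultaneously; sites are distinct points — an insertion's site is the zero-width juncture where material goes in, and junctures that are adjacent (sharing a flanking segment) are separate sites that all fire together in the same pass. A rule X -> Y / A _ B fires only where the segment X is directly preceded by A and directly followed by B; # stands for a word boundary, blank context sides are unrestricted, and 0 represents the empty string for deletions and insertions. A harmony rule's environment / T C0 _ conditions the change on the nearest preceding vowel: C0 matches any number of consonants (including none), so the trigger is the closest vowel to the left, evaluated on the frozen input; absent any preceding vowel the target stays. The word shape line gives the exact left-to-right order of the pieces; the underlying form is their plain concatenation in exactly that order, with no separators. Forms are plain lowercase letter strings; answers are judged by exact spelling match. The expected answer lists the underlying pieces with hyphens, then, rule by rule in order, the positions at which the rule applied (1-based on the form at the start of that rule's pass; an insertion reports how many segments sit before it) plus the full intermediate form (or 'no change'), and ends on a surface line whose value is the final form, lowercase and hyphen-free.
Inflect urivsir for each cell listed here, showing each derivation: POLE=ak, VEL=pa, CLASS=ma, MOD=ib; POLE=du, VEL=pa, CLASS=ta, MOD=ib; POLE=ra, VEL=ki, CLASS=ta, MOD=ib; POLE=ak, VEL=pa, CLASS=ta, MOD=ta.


cell POLE=ak, VEL=pa, CLASS=ma, MOD=ib:
underlying: mu-urivsir-e-vi-git
1. f -> v, p -> b, s -> z, t -> d / _ Z: no change
2. 0 -> i / C _ C: inserts after position(s) 6: muurivisirevigit
3. e -> o, i -> u / B C0 _: fires at position(s) 5: muuruvisirevigit
surface: muuruvisirevigit

cell POLE=du, VEL=pa, CLASS=ta, MOD=ib:
underlying: se-urivsir-e-tm-git
1. f -> v, p -> b, s -> z, t -> d / _ Z: no change
2. 0 -> i / C _ C: inserts after position(s) 6, 11, 12: seurivisiretimigit
3. e -> o, i -> u / B C0 _: fires at position(s) 5: seuruvisiretimigit
surface: seuruvisiretimigit

cell POLE=ra, VEL=ki, CLASS=ta, MOD=ib:
underlying: se-urivsir-as-gu-git
1. f -> v, p -> b, s -> z, t -> d / _ Z: fires at position(s) 11: seurivsirazgugit
2. 0 -> i / C _ C: inserts after position(s) 6, 11: seurivisirazigugit
3. e -> o, i -> u / B C0 _: fires at position(s) 5, 13, 17: seuruvisirazugugut
surface: seuruvisirazugugut

cell POLE=ak, VEL=pa, CLASS=ta, MOD=ta:
underlying: se-urivsir-e-vi-ib
1. f -> v, p -> b, s -> z, t -> d / _ Z: no change
2. 0 -> i / C _ C: inserts after position(s) 6: seurivisireviib
3. e -> o, i -> u / B C0 _: fires at position(s) 5: seuruvisireviib
surface: seuruvisireviib


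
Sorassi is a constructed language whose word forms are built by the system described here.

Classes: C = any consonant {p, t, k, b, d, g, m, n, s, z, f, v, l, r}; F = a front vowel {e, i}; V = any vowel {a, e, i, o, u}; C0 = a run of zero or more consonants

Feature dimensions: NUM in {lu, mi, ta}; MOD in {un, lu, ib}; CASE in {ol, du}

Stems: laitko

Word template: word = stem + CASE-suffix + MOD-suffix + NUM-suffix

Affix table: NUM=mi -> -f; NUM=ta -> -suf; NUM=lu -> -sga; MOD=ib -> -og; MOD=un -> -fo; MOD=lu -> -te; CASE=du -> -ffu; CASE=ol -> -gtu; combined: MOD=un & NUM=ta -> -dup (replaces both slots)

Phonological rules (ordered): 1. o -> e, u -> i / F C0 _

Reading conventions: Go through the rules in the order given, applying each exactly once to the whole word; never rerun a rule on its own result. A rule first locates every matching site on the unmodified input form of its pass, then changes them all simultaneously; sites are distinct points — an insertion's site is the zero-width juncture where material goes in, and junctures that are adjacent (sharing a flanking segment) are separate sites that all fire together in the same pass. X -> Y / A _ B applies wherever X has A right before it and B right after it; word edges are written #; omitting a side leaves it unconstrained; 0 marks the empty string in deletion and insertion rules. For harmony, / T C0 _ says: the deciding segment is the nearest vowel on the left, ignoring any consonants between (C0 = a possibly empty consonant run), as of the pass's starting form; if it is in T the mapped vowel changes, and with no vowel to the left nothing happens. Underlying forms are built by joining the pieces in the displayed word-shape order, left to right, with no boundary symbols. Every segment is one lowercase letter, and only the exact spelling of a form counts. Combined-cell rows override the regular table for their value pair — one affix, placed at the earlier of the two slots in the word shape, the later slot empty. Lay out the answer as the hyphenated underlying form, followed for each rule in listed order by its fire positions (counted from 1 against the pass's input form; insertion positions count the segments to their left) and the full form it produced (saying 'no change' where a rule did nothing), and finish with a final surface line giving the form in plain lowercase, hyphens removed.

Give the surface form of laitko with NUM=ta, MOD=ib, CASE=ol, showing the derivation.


underlying: laitko-gtu-og-suf
1. o -> e, u -> i / F C0 _: fires at position(s) 6: laitkegtuogsuf
surface: laitkegtuogsuf


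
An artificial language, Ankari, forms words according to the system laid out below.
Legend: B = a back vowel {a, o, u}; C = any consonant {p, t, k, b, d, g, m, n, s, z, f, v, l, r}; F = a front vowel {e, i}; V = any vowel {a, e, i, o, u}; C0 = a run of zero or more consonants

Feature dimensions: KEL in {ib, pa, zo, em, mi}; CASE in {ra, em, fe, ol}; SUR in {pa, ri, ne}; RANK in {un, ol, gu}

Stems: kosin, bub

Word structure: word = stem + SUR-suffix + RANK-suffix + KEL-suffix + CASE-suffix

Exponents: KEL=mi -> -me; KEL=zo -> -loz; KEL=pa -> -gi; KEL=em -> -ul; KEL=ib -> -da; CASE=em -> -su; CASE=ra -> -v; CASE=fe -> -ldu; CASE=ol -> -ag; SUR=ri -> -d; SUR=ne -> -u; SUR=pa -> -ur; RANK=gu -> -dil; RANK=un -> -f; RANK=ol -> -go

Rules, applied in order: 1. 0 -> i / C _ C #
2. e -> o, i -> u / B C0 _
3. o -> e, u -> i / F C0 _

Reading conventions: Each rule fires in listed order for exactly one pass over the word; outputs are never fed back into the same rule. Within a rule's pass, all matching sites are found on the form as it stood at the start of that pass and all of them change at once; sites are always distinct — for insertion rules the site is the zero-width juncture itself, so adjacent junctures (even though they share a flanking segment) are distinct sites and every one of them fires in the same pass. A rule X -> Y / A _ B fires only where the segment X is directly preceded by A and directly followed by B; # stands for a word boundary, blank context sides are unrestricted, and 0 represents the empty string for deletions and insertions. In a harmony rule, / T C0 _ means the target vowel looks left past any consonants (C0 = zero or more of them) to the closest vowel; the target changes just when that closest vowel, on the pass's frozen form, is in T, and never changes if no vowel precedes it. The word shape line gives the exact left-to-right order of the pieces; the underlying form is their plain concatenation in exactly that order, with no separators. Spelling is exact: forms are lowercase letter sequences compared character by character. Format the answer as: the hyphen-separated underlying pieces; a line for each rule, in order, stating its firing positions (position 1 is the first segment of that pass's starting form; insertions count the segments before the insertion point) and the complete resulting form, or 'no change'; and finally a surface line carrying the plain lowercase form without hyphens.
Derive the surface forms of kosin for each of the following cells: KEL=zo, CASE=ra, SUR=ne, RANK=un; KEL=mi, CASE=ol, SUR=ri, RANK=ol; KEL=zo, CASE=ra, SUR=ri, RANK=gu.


cell KEL=zo, CASE=ra, SUR=ne, RANK=un:
underlying: kosin-u-f-loz-v
1. 0 -> i / C _ C #: inserts after position(s) 10: kosinufloziv
2. e -> o, i -> u / B C0 _: fires at position(s) 4, 11: kosunuflozuv
3. o -> e, u -> i / F C0 _: no change
surface: kosunuflozuv

cell KEL=mi, CASE=ol, SUR=ri, RANK=ol:
underlying: kosin-d-go-me-ag
1. 0 -> i / C _ C #: no change
2. e -> o, i -> u / B C0 _: fires at position(s) 4, 10: kosundgomoag
3. o -> e, u -> i / F C0 _: no change
surface: kosundgomoag

cell KEL=zo, CASE=ra, SUR=ri, RANK=gu:
underlying: kosin-d-dil-loz-v
1. 0 -> i / C _ C #: inserts after position(s) 12: kosinddilloziv
2. e -> o, i -> u / B C0 _: fires at position(s) 4, 13: kosunddillozuv
3. o -> e, u -> i / F C0 _: fires at position(s) 11: kosunddillezuv
surface: kosunddillezuv


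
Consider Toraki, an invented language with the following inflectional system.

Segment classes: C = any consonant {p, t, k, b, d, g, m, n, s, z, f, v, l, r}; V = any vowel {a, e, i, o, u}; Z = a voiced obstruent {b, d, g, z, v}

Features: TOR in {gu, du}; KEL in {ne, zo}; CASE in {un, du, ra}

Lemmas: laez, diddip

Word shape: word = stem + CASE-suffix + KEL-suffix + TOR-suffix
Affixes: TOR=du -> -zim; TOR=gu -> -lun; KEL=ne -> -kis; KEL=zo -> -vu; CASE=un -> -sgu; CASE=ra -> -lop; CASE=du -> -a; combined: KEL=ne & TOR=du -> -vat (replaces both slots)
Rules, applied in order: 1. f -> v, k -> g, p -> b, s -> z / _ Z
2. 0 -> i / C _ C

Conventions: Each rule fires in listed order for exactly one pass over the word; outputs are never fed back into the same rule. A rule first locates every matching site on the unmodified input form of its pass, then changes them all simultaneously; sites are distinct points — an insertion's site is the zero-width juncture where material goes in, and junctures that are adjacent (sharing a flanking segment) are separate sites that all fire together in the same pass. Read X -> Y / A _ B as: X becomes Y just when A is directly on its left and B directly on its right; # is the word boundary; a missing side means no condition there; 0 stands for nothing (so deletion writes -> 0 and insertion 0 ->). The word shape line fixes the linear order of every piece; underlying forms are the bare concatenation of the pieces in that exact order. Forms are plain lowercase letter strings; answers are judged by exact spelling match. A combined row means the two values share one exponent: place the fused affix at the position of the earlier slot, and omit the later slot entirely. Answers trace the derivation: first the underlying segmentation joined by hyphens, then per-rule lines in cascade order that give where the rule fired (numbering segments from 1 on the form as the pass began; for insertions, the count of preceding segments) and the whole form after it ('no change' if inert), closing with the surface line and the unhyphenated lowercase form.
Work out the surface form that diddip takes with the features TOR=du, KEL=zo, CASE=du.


underlying: diddip-a-vu-zim
1. f -> v, k -> g, p -> b, s -> z / _ Z: no change
2. 0 -> i / C _ C: inserts after position(s) 3: dididipavuzim
surface: dididipavuzim


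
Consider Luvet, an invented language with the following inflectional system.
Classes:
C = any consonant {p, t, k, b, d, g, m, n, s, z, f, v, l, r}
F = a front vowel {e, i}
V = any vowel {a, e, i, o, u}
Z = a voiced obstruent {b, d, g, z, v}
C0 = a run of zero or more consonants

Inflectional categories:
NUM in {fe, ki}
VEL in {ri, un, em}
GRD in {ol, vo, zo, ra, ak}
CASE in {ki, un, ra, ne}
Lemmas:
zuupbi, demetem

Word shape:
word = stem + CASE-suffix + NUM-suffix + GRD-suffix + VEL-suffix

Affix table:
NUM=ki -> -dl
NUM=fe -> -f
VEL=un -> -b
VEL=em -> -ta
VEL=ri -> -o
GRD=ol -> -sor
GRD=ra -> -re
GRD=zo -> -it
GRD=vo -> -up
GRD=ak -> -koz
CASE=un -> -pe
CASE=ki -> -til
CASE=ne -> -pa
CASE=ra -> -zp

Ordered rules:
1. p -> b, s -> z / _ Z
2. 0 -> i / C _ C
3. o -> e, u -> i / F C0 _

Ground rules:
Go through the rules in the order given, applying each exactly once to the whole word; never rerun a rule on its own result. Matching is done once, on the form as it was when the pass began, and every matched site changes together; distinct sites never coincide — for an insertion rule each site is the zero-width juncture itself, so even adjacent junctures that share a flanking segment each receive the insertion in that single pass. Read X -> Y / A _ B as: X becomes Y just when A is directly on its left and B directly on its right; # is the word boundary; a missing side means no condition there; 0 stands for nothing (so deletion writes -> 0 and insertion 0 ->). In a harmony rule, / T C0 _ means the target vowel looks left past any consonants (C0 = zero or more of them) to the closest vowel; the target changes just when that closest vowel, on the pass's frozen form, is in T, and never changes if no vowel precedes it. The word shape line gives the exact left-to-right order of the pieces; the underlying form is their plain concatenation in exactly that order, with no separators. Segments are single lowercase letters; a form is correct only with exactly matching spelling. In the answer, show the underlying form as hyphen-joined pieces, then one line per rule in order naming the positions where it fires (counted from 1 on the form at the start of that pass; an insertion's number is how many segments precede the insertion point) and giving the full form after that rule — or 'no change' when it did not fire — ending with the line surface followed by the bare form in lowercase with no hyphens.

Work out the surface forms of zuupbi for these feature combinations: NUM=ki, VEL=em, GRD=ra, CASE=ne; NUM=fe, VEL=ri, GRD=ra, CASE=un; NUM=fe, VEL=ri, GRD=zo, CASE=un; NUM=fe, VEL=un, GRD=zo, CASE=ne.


cell NUM=ki, VEL=em, GRD=ra, CASE=ne:
underlying: zuupbi-pa-dl-re-ta
1. p -> b, s -> z / _ Z: fires at position(s) 4: zuubbipadlreta
2. 0 -> i / C _ C: inserts after position(s) 4, 9, 10: zuubibipadilireta
3. o -> e, u -> i / F C0 _: no change
surface: zuubibipadilireta

cell NUM=fe, VEL=ri, GRD=ra, CASE=un:
underlying: zuupbi-pe-f-re-o
1. p -> b, s -> z / _ Z: fires at position(s) 4: zuubbipefreo
2. 0 -> i / C _ C: inserts after position(s) 4, 9: zuubibipefireo
3. o -> e, u -> i / F C0 _: fires at position(s) 14: zuubibipefiree
surface: zuubibipefiree

cell NUM=fe, VEL=ri, GRD=zo, CASE=un:
underlying: zuupbi-pe-f-it-o
1. p -> b, s -> z / _ Z: fires at position(s) 4: zuubbipefito
2. 0 -> i / C _ C: inserts after position(s) 4: zuubibipefito
3. o -> e, u -> i / F C0 _: fires at position(s) 13: zuubibipefite
surface: zuubibipefite

cell NUM=fe, VEL=un, GRD=zo, CASE=ne:
underlying: zuupbi-pa-f-it-b
1. p -> b, s -> z / _ Z: fires at position(s) 4: zuubbipafitb
2. 0 -> i / C _ C: inserts after position(s) 4, 11: zuubibipafitib
3. o -> e, u -> i / F C0 _: no change
surface: zuubibipafitib


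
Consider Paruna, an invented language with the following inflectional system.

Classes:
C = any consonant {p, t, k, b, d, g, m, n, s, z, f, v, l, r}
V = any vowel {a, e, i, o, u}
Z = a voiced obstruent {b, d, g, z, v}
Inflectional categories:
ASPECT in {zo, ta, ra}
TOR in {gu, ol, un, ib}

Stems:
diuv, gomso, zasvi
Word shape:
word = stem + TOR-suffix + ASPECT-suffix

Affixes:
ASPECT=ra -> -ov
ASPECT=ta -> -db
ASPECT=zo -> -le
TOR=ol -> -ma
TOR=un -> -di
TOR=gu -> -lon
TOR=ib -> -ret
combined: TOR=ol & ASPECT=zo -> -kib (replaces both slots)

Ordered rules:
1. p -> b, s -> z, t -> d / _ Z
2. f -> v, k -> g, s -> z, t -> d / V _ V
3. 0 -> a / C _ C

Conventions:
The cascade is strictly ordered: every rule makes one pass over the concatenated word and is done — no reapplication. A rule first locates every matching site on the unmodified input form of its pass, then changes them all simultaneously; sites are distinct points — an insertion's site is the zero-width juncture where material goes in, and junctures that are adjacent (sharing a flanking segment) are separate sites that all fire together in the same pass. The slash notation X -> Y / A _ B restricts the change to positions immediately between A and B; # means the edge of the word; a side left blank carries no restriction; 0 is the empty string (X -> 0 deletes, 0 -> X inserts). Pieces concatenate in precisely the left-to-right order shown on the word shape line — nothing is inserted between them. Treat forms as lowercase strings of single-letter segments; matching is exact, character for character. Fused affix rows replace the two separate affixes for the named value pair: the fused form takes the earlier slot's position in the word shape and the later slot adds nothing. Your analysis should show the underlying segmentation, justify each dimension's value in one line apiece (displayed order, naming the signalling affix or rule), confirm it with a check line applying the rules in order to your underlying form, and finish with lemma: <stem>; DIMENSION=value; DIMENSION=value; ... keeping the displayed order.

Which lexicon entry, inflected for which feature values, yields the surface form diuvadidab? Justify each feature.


underlying: diuv-di-db
ASPECT=ta - signalled by the affix -db
TOR=un - signalled by the affix -di
check: diuvdidb -> diuvdidb -> diuvdidb -> diuvadidab
lemma: diuv; ASPECT=ta; TOR=un


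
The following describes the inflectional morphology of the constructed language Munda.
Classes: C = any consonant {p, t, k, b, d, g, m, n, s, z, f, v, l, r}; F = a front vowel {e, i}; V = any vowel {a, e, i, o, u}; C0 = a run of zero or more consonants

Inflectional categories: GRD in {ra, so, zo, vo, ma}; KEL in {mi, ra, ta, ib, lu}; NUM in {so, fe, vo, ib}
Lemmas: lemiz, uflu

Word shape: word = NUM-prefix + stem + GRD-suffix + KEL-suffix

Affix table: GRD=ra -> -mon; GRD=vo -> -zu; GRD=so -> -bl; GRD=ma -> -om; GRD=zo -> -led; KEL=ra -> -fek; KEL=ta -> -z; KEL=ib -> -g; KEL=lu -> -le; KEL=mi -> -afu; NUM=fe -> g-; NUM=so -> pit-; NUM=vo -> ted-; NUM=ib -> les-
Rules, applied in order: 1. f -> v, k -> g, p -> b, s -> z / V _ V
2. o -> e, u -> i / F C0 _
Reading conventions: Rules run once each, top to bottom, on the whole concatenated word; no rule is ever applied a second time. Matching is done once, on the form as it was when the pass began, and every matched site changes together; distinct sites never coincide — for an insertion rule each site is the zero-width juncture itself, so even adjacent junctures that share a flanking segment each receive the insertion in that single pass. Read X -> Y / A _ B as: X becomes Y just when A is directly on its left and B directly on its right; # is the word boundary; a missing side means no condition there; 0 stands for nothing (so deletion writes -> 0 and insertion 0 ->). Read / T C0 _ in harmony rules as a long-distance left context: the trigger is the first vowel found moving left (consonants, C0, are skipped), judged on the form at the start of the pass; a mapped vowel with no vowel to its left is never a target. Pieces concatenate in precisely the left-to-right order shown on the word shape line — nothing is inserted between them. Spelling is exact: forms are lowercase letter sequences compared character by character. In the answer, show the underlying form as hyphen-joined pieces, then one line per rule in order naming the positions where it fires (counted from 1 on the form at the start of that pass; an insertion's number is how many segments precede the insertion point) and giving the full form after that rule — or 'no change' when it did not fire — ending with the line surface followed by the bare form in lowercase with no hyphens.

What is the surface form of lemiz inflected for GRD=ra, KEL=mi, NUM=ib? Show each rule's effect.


underlying: les-lemiz-mon-afu
1. f -> v, k -> g, p -> b, s -> z / V _ V: fires at position(s) 13: leslemizmonavu
2. o -> e, u -> i / F C0 _: fires at position(s) 10: leslemizmenavu
surface: leslemizmenavu
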